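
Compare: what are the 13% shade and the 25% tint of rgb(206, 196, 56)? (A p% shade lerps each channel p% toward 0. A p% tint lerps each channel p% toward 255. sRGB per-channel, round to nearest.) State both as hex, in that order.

13% shade:
  R: 206 − 26.78 = 179.22 → 179
  G: 196 + 0.13×(0−196) = 196 − 25.48 = 170.52 → 171
  B: 56 − 7.28 = 48.72 → 49
  → #B3AB31
25% tint:
  R: 206 + 0.25×(255−206) = 206 + 12.25 = 218.25 → 218
  G: 196 + 0.25×(255−196) = 196 + 14.75 = 210.75 → 211
  B: 56 + 0.25×(255−56) = 56 + 49.75 = 105.75 → 106
  → #DAD36A

#B3AB31, #DAD36A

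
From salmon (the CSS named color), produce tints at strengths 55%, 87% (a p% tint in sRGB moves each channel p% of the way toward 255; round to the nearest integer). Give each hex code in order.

CSS salmon is rgb(250, 128, 114).
55%: (250 + 2.75 = 252.75→253, 128 + 69.85 = 197.85→198, 114 + 77.55 = 191.55→192) → #FDC6C0
87%: (250 + 4.35 = 254.35→254, 128 + 110.49 = 238.49→238, 114 + 122.67 = 236.67→237) → #FEEEED

#FDC6C0, #FEEEED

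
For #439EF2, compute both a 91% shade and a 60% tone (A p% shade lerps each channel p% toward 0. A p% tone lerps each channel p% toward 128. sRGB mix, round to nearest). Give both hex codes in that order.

#439EF2 is rgb(67, 158, 242).
91% shade:
  R: 67 + 0.91×(0−67) = 67 − 60.97 = 6.03 → 6
  G: 158 − 143.78 = 14.22 → 14
  B: 242 + 0.91×(0−242) = 242 − 220.22 = 21.78 → 22
  → #060E16
60% tone:
  R: 67 + 0.6×(128−67) = 67 + 36.6 = 103.6 → 104
  G: 158 + 0.6×(128−158) = 158 − 18 = 140 → 140
  B: 242 − 68.4 = 173.6 → 174
  → #688CAE

#060E16, #688CAE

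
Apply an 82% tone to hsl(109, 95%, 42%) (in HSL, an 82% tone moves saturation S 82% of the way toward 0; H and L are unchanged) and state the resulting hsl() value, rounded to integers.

hsl(109, 17%, 42%)

S moves 82% from 95 toward 0: 95 − 77.9 = 17.1 → 17.
H and L are unchanged.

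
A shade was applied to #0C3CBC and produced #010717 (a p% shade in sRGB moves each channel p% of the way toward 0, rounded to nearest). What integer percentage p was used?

#0C3CBC is rgb(12, 60, 188); #010717 is rgb(1, 7, 23).
On the B channel (widest range): 23 ≈ 188 + (p/100)(0 − 188), so p ≈ 100×(23 − 188)/(0 − 188) = -16500/-188 = 87.77.
p = 88 reproduces all three channels after rounding.

88%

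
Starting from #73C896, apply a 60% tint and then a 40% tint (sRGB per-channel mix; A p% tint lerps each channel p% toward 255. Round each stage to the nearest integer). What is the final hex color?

#73C896 is rgb(115, 200, 150).
Per channel, c → c + 0.6(255 − c):
  R: 115 + 84 = 199 → 199
  G: 200 + 0.6×(255−200) = 200 + 33 = 233 → 233
  B: 150 + 63 = 213 → 213
After the tint: rgb(199, 233, 213) = #C7E9D5.
A 40% tint moves each channel 40% toward 255:
  R: 199 + 0.4×(255−199) = 199 + 22.4 = 221.4 → 221
  G: 233 + 0.4×(255−233) = 233 + 8.8 = 241.8 → 242
  B: 213 + 16.8 = 229.8 → 230
rgb(221, 242, 230) = #DDF2E6.

#DDF2E6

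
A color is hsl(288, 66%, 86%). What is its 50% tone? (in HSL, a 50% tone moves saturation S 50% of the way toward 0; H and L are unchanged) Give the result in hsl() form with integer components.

S moves 50% from 66 toward 0: 66 − 33 = 33 → 33.
H and L are unchanged.

hsl(288, 33%, 86%)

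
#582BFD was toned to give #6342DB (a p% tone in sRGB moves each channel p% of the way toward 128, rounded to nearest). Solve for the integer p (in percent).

27%

#582BFD is rgb(88, 43, 253); #6342DB is rgb(99, 66, 219).
On the B channel (widest range): 219 ≈ 253 + (p/100)(128 − 253), so p ≈ 100×(219 − 253)/(128 − 253) = -3400/-125 = 27.20.
p = 27 reproduces all three channels after rounding.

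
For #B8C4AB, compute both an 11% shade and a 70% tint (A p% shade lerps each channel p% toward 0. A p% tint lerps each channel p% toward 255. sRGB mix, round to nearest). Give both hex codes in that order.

#A4AE98, #EAEDE6

#B8C4AB is rgb(184, 196, 171).
11% shade:
  R: 184 − 20.24 = 163.76 → 164
  G: 196 + 0.11×(0−196) = 196 − 21.56 = 174.44 → 174
  B: 171 + 0.11×(0−171) = 171 − 18.81 = 152.19 → 152
  → #A4AE98
70% tint:
  R: 184 + 0.7×(255−184) = 184 + 49.7 = 233.7 → 234
  G: 196 + 0.7×(255−196) = 196 + 41.3 = 237.3 → 237
  B: 171 + 58.8 = 229.8 → 230
  → #EAEDE6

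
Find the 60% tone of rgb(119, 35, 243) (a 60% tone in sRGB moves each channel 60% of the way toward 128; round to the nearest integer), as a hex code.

Per channel, c → c + 0.6(128 − c):
  R: 119 + 5.4 = 124.4 → 124
  G: 35 + 0.6×(128−35) = 35 + 55.8 = 90.8 → 91
  B: 243 − 69 = 174 → 174
rgb(124, 91, 174) = #7C5BAE.

#7C5BAE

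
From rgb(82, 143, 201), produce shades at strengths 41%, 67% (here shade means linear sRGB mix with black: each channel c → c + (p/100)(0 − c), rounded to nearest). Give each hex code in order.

#305477, #1B2F42

41%: (82 − 33.62 = 48.38→48, 143 − 58.63 = 84.37→84, 201 − 82.41 = 118.59→119) → #305477
67%: (82 − 54.94 = 27.06→27, 143 − 95.81 = 47.19→47, 201 − 134.67 = 66.33→66) → #1B2F42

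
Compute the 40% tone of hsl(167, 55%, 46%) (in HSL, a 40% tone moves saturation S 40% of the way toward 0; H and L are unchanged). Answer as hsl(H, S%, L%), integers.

hsl(167, 33%, 46%)

S moves 40% from 55 toward 0: 55 − 22 = 33 → 33.
H and L are unchanged.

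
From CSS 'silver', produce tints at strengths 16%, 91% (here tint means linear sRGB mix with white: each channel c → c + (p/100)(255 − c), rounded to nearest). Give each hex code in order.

#CACACA, #F9F9F9

CSS silver is rgb(192, 192, 192).
16%: (192 + 10.08 = 202.08→202, 192 + 10.08 = 202.08→202, 192 + 10.08 = 202.08→202) → #CACACA
91%: (192 + 57.33 = 249.33→249, 192 + 57.33 = 249.33→249, 192 + 57.33 = 249.33→249) → #F9F9F9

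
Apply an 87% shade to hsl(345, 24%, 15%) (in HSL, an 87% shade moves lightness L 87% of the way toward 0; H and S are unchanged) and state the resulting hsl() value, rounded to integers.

L moves 87% from 15 toward 0: 15 − 13.05 = 1.95 → 2.
H and S are unchanged.

hsl(345, 24%, 2%)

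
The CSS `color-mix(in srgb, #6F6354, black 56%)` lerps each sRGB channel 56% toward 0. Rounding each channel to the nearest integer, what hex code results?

#312C25

#6F6354 is rgb(111, 99, 84).
Lerp each channel 56% toward 0:
  R: 111 + 0.56×(0−111) = 111 − 62.16 = 48.84 → 49
  G: 99 − 55.44 = 43.56 → 44
  B: 84 − 47.04 = 36.96 → 37
rgb(49, 44, 37) = #312C25.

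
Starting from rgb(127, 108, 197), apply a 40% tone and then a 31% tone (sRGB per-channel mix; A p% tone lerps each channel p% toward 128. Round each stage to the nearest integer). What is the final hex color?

#7f789c

Lerp each channel 40% toward 128:
  R: 127 + 0.4 = 127.4 → 127
  G: 108 + 0.4×(128−108) = 108 + 8 = 116 → 116
  B: 197 + 0.4×(128−197) = 197 − 27.6 = 169.4 → 169
After the tone: rgb(127, 116, 169) = #7f74a9.
Per channel, c → c + 0.31(128 − c):
  R: 127 + 0.31×(128−127) = 127 + 0.31 = 127.31 → 127
  G: 116 + 0.31×(128−116) = 116 + 3.72 = 119.72 → 120
  B: 169 + 0.31×(128−169) = 169 − 12.71 = 156.29 → 156
rgb(127, 120, 156) = #7f789c.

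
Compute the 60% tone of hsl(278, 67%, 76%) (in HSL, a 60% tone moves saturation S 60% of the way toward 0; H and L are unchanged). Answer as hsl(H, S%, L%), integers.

hsl(278, 27%, 76%)

S moves 60% from 67 toward 0: 67 − 40.2 = 26.8 → 27.
H and L are unchanged.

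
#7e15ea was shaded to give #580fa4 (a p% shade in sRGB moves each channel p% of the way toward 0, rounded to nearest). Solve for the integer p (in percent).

30%

#7e15ea is rgb(126, 21, 234); #580fa4 is rgb(88, 15, 164).
On the B channel (widest range): 164 ≈ 234 + (p/100)(0 − 234), so p ≈ 100×(164 − 234)/(0 − 234) = -7000/-234 = 29.91.
p = 30 reproduces all three channels after rounding.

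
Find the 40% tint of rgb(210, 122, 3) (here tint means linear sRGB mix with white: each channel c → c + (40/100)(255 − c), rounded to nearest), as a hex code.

#E4AF68

A 40% tint moves each channel 40% toward 255:
  R: 210 + 18 = 228 → 228
  G: 122 + 53.2 = 175.2 → 175
  B: 3 + 0.4×(255−3) = 3 + 100.8 = 103.8 → 104
rgb(228, 175, 104) = #E4AF68.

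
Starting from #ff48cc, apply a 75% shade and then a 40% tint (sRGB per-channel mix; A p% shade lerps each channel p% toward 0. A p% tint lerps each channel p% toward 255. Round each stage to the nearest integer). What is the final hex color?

#ff48cc is rgb(255, 72, 204).
Lerp each channel 75% toward 0:
  R: 255 + 0.75×(0−255) = 255 − 191.25 = 63.75 → 64
  G: 72 + 0.75×(0−72) = 72 − 54 = 18 → 18
  B: 204 + 0.75×(0−204) = 204 − 153 = 51 → 51
After the shade: rgb(64, 18, 51) = #401233.
Per channel, c → c + 0.4(255 − c):
  R: 64 + 0.4×(255−64) = 64 + 76.4 = 140.4 → 140
  G: 18 + 0.4×(255−18) = 18 + 94.8 = 112.8 → 113
  B: 51 + 0.4×(255−51) = 51 + 81.6 = 132.6 → 133
rgb(140, 113, 133) = #8c7185.

#8c7185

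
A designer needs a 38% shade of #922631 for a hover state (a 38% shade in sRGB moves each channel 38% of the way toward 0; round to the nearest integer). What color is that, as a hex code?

#922631 is rgb(146, 38, 49).
A 38% shade moves each channel 38% toward 0:
  R: 146 + 0.38×(0−146) = 146 − 55.48 = 90.52 → 91
  G: 38 + 0.38×(0−38) = 38 − 14.44 = 23.56 → 24
  B: 49 + 0.38×(0−49) = 49 − 18.62 = 30.38 → 30
rgb(91, 24, 30) = #5b181e.

#5b181e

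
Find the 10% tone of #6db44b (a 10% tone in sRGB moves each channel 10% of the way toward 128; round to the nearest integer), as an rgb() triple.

rgb(111, 175, 80)

#6db44b is rgb(109, 180, 75).
A 10% tone moves each channel 10% toward 128:
  R: 109 + 1.9 = 110.9 → 111
  G: 180 − 5.2 = 174.8 → 175
  B: 75 + 0.1×(128−75) = 75 + 5.3 = 80.3 → 80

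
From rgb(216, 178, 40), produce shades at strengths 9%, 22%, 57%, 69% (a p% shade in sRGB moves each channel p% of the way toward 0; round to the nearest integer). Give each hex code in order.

#C5A224, #A88B1F, #5D4D11, #43370C

9%: (216 − 19.44 = 196.56→197, 178 − 16.02 = 161.98→162, 40 − 3.6 = 36.4→36) → #C5A224
22%: (216 − 47.52 = 168.48→168, 178 − 39.16 = 138.84→139, 40 − 8.8 = 31.2→31) → #A88B1F
57%: (216 − 123.12 = 92.88→93, 178 − 101.46 = 76.54→77, 40 − 22.8 = 17.2→17) → #5D4D11
69%: (216 − 149.04 = 66.96→67, 178 − 122.82 = 55.18→55, 40 − 27.6 = 12.4→12) → #43370C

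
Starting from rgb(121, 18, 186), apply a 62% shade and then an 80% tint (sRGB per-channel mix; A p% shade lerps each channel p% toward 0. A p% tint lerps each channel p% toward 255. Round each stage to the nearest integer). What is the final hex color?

#d5cdda

Lerp each channel 62% toward 0:
  R: 121 − 75.02 = 45.98 → 46
  G: 18 − 11.16 = 6.84 → 7
  B: 186 + 0.62×(0−186) = 186 − 115.32 = 70.68 → 71
After the shade: rgb(46, 7, 71) = #2e0747.
Lerp each channel 80% toward 255:
  R: 46 + 0.8×(255−46) = 46 + 167.2 = 213.2 → 213
  G: 7 + 0.8×(255−7) = 7 + 198.4 = 205.4 → 205
  B: 71 + 0.8×(255−71) = 71 + 147.2 = 218.2 → 218
rgb(213, 205, 218) = #d5cdda.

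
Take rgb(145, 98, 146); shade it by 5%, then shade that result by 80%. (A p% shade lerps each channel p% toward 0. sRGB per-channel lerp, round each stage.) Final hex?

#1c131c

Lerp each channel 5% toward 0:
  R: 145 + 0.05×(0−145) = 145 − 7.25 = 137.75 → 138
  G: 98 + 0.05×(0−98) = 98 − 4.9 = 93.1 → 93
  B: 146 + 0.05×(0−146) = 146 − 7.3 = 138.7 → 139
After the shade: rgb(138, 93, 139) = #8a5d8b.
Lerp each channel 80% toward 0:
  R: 138 − 110.4 = 27.6 → 28
  G: 93 − 74.4 = 18.6 → 19
  B: 139 + 0.8×(0−139) = 139 − 111.2 = 27.8 → 28
rgb(28, 19, 28) = #1c131c.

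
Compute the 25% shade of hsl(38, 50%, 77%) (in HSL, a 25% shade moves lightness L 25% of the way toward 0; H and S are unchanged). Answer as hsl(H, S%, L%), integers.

L moves 25% from 77 toward 0: 77 − 19.25 = 57.75 → 58.
H and S are unchanged.

hsl(38, 50%, 58%)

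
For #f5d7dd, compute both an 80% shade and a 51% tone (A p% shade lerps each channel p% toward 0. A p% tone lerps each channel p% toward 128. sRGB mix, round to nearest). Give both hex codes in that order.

#f5d7dd is rgb(245, 215, 221).
80% shade:
  R: 245 − 196 = 49 → 49
  G: 215 − 172 = 43 → 43
  B: 221 + 0.8×(0−221) = 221 − 176.8 = 44.2 → 44
  → #312b2c
51% tone:
  R: 245 − 59.67 = 185.33 → 185
  G: 215 + 0.51×(128−215) = 215 − 44.37 = 170.63 → 171
  B: 221 + 0.51×(128−221) = 221 − 47.43 = 173.57 → 174
  → #b9abae

#312b2c, #b9abae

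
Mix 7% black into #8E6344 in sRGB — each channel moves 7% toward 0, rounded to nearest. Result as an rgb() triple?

#8E6344 is rgb(142, 99, 68).
A 7% shade moves each channel 7% toward 0:
  R: 142 − 9.94 = 132.06 → 132
  G: 99 − 6.93 = 92.07 → 92
  B: 68 + 0.07×(0−68) = 68 − 4.76 = 63.24 → 63

rgb(132, 92, 63)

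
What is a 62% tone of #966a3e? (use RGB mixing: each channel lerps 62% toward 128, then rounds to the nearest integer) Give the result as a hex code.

#887867

#966a3e is rgb(150, 106, 62).
Per channel, c → c + 0.62(128 − c):
  R: 150 + 0.62×(128−150) = 150 − 13.64 = 136.36 → 136
  G: 106 + 0.62×(128−106) = 106 + 13.64 = 119.64 → 120
  B: 62 + 0.62×(128−62) = 62 + 40.92 = 102.92 → 103
rgb(136, 120, 103) = #887867.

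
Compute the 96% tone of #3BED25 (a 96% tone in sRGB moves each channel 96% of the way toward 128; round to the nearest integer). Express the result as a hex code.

#3BED25 is rgb(59, 237, 37).
A 96% tone moves each channel 96% toward 128:
  R: 59 + 66.24 = 125.24 → 125
  G: 237 + 0.96×(128−237) = 237 − 104.64 = 132.36 → 132
  B: 37 + 87.36 = 124.36 → 124
rgb(125, 132, 124) = #7D847C.

#7D847C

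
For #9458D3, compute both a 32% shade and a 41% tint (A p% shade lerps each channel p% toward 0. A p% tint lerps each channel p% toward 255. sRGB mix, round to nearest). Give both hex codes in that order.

#653C8F, #C09CE5

#9458D3 is rgb(148, 88, 211).
32% shade:
  R: 148 + 0.32×(0−148) = 148 − 47.36 = 100.64 → 101
  G: 88 + 0.32×(0−88) = 88 − 28.16 = 59.84 → 60
  B: 211 + 0.32×(0−211) = 211 − 67.52 = 143.48 → 143
  → #653C8F
41% tint:
  R: 148 + 43.87 = 191.87 → 192
  G: 88 + 68.47 = 156.47 → 156
  B: 211 + 0.41×(255−211) = 211 + 18.04 = 229.04 → 229
  → #C09CE5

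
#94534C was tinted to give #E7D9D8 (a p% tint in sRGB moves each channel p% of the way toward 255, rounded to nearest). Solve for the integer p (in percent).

#94534C is rgb(148, 83, 76); #E7D9D8 is rgb(231, 217, 216).
On the B channel (widest range): 216 ≈ 76 + (p/100)(255 − 76), so p ≈ 100×(216 − 76)/(255 − 76) = 14000/179 = 78.21.
p = 78 reproduces all three channels after rounding.

78%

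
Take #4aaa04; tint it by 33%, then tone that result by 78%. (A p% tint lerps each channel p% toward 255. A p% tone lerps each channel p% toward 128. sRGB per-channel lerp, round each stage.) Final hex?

#4aaa04 is rgb(74, 170, 4).
Per channel, c → c + 0.33(255 − c):
  R: 74 + 0.33×(255−74) = 74 + 59.73 = 133.73 → 134
  G: 170 + 28.05 = 198.05 → 198
  B: 4 + 0.33×(255−4) = 4 + 82.83 = 86.83 → 87
After the tint: rgb(134, 198, 87) = #86c657.
Per channel, c → c + 0.78(128 − c):
  R: 134 − 4.68 = 129.32 → 129
  G: 198 − 54.6 = 143.4 → 143
  B: 87 + 0.78×(128−87) = 87 + 31.98 = 118.98 → 119
rgb(129, 143, 119) = #818f77.

#818f77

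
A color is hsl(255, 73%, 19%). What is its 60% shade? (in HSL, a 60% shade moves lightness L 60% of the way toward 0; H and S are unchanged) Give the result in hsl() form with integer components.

hsl(255, 73%, 8%)

L moves 60% from 19 toward 0: 19 − 11.4 = 7.6 → 8.
H and S are unchanged.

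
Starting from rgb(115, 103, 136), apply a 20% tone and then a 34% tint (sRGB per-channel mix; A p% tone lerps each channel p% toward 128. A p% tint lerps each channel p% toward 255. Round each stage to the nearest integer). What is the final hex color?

Per channel, c → c + 0.2(128 − c):
  R: 115 + 0.2×(128−115) = 115 + 2.6 = 117.6 → 118
  G: 103 + 0.2×(128−103) = 103 + 5 = 108 → 108
  B: 136 − 1.6 = 134.4 → 134
After the tone: rgb(118, 108, 134) = #766c86.
A 34% tint moves each channel 34% toward 255:
  R: 118 + 0.34×(255−118) = 118 + 46.58 = 164.58 → 165
  G: 108 + 49.98 = 157.98 → 158
  B: 134 + 0.34×(255−134) = 134 + 41.14 = 175.14 → 175
rgb(165, 158, 175) = #a59eaf.

#a59eaf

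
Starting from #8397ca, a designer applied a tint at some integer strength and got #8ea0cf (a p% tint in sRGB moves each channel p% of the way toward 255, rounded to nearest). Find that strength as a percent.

9%

#8397ca is rgb(131, 151, 202); #8ea0cf is rgb(142, 160, 207).
On the R channel (widest range): 142 ≈ 131 + (p/100)(255 − 131), so p ≈ 100×(142 − 131)/(255 − 131) = 1100/124 = 8.87.
p = 9 reproduces all three channels after rounding.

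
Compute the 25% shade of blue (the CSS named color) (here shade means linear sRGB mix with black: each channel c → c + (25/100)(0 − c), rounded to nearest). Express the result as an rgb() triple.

rgb(0, 0, 191)

CSS blue is rgb(0, 0, 255).
Per channel, c → c + 0.25(0 − c):
  R: 0 + 0 = 0 → 0
  G: 0 + 0 = 0 → 0
  B: 255 − 63.75 = 191.25 → 191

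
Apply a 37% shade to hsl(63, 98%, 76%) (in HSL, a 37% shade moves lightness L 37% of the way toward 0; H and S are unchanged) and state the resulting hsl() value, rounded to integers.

L moves 37% from 76 toward 0: 76 − 28.12 = 47.88 → 48.
H and S are unchanged.

hsl(63, 98%, 48%)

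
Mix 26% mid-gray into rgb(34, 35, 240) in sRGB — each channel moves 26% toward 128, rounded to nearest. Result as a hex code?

A 26% tone moves each channel 26% toward 128:
  R: 34 + 0.26×(128−34) = 34 + 24.44 = 58.44 → 58
  G: 35 + 24.18 = 59.18 → 59
  B: 240 − 29.12 = 210.88 → 211
rgb(58, 59, 211) = #3A3BD3.

#3A3BD3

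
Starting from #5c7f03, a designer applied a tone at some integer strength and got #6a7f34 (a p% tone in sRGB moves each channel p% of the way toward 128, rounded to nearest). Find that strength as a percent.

39%

#5c7f03 is rgb(92, 127, 3); #6a7f34 is rgb(106, 127, 52).
On the B channel (widest range): 52 ≈ 3 + (p/100)(128 − 3), so p ≈ 100×(52 − 3)/(128 − 3) = 4900/125 = 39.20.
p = 39 reproduces all three channels after rounding.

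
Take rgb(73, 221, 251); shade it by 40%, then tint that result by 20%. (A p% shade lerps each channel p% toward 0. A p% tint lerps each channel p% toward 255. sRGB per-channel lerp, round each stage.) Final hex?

#569DAC

Lerp each channel 40% toward 0:
  R: 73 + 0.4×(0−73) = 73 − 29.2 = 43.8 → 44
  G: 221 − 88.4 = 132.6 → 133
  B: 251 + 0.4×(0−251) = 251 − 100.4 = 150.6 → 151
After the shade: rgb(44, 133, 151) = #2C8597.
Per channel, c → c + 0.2(255 − c):
  R: 44 + 0.2×(255−44) = 44 + 42.2 = 86.2 → 86
  G: 133 + 24.4 = 157.4 → 157
  B: 151 + 20.8 = 171.8 → 172
rgb(86, 157, 172) = #569DAC.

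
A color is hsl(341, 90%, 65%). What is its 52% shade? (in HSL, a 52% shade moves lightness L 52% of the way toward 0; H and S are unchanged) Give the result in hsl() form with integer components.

hsl(341, 90%, 31%)

L moves 52% from 65 toward 0: 65 − 33.8 = 31.2 → 31.
H and S are unchanged.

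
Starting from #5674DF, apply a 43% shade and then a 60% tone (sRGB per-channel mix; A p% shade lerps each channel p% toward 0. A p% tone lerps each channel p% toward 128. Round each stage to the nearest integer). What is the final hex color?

#606780

#5674DF is rgb(86, 116, 223).
A 43% shade moves each channel 43% toward 0:
  R: 86 − 36.98 = 49.02 → 49
  G: 116 + 0.43×(0−116) = 116 − 49.88 = 66.12 → 66
  B: 223 + 0.43×(0−223) = 223 − 95.89 = 127.11 → 127
After the shade: rgb(49, 66, 127) = #31427F.
Lerp each channel 60% toward 128:
  R: 49 + 0.6×(128−49) = 49 + 47.4 = 96.4 → 96
  G: 66 + 0.6×(128−66) = 66 + 37.2 = 103.2 → 103
  B: 127 + 0.6×(128−127) = 127 + 0.6 = 127.6 → 128
rgb(96, 103, 128) = #606780.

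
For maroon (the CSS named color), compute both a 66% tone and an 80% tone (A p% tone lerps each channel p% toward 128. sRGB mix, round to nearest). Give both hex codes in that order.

#805454, #806666

CSS maroon is rgb(128, 0, 0).
66% tone:
  R: 128 + 0 = 128 → 128
  G: 0 + 0.66×(128−0) = 0 + 84.48 = 84.48 → 84
  B: 0 + 84.48 = 84.48 → 84
  → #805454
80% tone:
  R: 128 + 0.8×(128−128) = 128 + 0 = 128 → 128
  G: 0 + 0.8×(128−0) = 0 + 102.4 = 102.4 → 102
  B: 0 + 0.8×(128−0) = 0 + 102.4 = 102.4 → 102
  → #806666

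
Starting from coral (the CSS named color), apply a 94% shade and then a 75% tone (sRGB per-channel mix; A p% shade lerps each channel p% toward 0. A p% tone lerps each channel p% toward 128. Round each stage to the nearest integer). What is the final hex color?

#646261

CSS coral is rgb(255, 127, 80).
A 94% shade moves each channel 94% toward 0:
  R: 255 − 239.7 = 15.3 → 15
  G: 127 − 119.38 = 7.62 → 8
  B: 80 + 0.94×(0−80) = 80 − 75.2 = 4.8 → 5
After the shade: rgb(15, 8, 5) = #0F0805.
Per channel, c → c + 0.75(128 − c):
  R: 15 + 84.75 = 99.75 → 100
  G: 8 + 90 = 98 → 98
  B: 5 + 0.75×(128−5) = 5 + 92.25 = 97.25 → 97
rgb(100, 98, 97) = #646261.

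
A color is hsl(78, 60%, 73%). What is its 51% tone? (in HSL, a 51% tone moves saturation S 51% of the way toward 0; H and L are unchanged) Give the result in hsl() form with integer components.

S moves 51% from 60 toward 0: 60 − 30.6 = 29.4 → 29.
H and L are unchanged.

hsl(78, 29%, 73%)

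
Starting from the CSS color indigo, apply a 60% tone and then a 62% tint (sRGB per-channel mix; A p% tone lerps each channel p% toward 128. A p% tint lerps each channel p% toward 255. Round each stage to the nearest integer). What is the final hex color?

CSS indigo is rgb(75, 0, 130).
Per channel, c → c + 0.6(128 − c):
  R: 75 + 31.8 = 106.8 → 107
  G: 0 + 76.8 = 76.8 → 77
  B: 130 + 0.6×(128−130) = 130 − 1.2 = 128.8 → 129
After the tone: rgb(107, 77, 129) = #6B4D81.
Lerp each channel 62% toward 255:
  R: 107 + 91.76 = 198.76 → 199
  G: 77 + 110.36 = 187.36 → 187
  B: 129 + 78.12 = 207.12 → 207
rgb(199, 187, 207) = #C7BBCF.

#C7BBCF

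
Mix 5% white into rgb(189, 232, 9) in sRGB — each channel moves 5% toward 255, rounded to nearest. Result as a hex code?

#C0E915

Lerp each channel 5% toward 255:
  R: 189 + 3.3 = 192.3 → 192
  G: 232 + 0.05×(255−232) = 232 + 1.15 = 233.15 → 233
  B: 9 + 0.05×(255−9) = 9 + 12.3 = 21.3 → 21
rgb(192, 233, 21) = #C0E915.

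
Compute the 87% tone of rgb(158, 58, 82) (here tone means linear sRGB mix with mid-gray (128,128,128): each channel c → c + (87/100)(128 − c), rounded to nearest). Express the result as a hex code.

Lerp each channel 87% toward 128:
  R: 158 + 0.87×(128−158) = 158 − 26.1 = 131.9 → 132
  G: 58 + 60.9 = 118.9 → 119
  B: 82 + 0.87×(128−82) = 82 + 40.02 = 122.02 → 122
rgb(132, 119, 122) = #84777a.

#84777a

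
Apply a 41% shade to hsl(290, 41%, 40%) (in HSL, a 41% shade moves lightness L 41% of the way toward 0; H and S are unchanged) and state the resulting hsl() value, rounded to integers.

L moves 41% from 40 toward 0: 40 − 16.4 = 23.6 → 24.
H and S are unchanged.

hsl(290, 41%, 24%)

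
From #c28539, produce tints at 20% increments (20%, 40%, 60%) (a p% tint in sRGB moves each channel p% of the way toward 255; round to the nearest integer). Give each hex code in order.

#ce9d61, #dab688, #e7ceb0

#c28539 is rgb(194, 133, 57).
20%: (194 + 12.2 = 206.2→206, 133 + 24.4 = 157.4→157, 57 + 39.6 = 96.6→97) → #ce9d61
40%: (194 + 24.4 = 218.4→218, 133 + 48.8 = 181.8→182, 57 + 79.2 = 136.2→136) → #dab688
60%: (194 + 36.6 = 230.6→231, 133 + 73.2 = 206.2→206, 57 + 118.8 = 175.8→176) → #e7ceb0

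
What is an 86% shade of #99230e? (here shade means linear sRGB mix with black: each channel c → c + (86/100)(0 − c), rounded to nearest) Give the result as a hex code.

#150502

#99230e is rgb(153, 35, 14).
Lerp each channel 86% toward 0:
  R: 153 + 0.86×(0−153) = 153 − 131.58 = 21.42 → 21
  G: 35 + 0.86×(0−35) = 35 − 30.1 = 4.9 → 5
  B: 14 + 0.86×(0−14) = 14 − 12.04 = 1.96 → 2
rgb(21, 5, 2) = #150502.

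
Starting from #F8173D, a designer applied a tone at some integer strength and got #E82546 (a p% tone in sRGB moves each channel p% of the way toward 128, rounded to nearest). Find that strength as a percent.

#F8173D is rgb(248, 23, 61); #E82546 is rgb(232, 37, 70).
On the R channel (widest range): 232 ≈ 248 + (p/100)(128 − 248), so p ≈ 100×(232 − 248)/(128 − 248) = -1600/-120 = 13.33.
p = 13 reproduces all three channels after rounding.

13%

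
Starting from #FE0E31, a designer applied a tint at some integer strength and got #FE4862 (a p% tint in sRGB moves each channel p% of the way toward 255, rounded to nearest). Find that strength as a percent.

#FE0E31 is rgb(254, 14, 49); #FE4862 is rgb(254, 72, 98).
On the G channel (widest range): 72 ≈ 14 + (p/100)(255 − 14), so p ≈ 100×(72 − 14)/(255 − 14) = 5800/241 = 24.07.
p = 24 reproduces all three channels after rounding.

24%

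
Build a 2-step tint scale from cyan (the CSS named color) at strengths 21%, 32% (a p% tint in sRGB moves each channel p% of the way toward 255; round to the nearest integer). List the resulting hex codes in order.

CSS cyan is rgb(0, 255, 255).
21%: (0 + 53.55 = 53.55→54, 255→255, 255→255) → #36ffff
32%: (0 + 81.6 = 81.6→82, 255→255, 255→255) → #52ffff

#36ffff, #52ffff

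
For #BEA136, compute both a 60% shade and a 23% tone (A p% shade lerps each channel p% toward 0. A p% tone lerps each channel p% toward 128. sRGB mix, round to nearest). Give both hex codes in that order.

#BEA136 is rgb(190, 161, 54).
60% shade:
  R: 190 − 114 = 76 → 76
  G: 161 + 0.6×(0−161) = 161 − 96.6 = 64.4 → 64
  B: 54 + 0.6×(0−54) = 54 − 32.4 = 21.6 → 22
  → #4C4016
23% tone:
  R: 190 + 0.23×(128−190) = 190 − 14.26 = 175.74 → 176
  G: 161 + 0.23×(128−161) = 161 − 7.59 = 153.41 → 153
  B: 54 + 17.02 = 71.02 → 71
  → #B09947

#4C4016, #B09947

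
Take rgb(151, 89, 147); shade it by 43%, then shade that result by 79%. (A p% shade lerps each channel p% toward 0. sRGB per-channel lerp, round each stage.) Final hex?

A 43% shade moves each channel 43% toward 0:
  R: 151 + 0.43×(0−151) = 151 − 64.93 = 86.07 → 86
  G: 89 + 0.43×(0−89) = 89 − 38.27 = 50.73 → 51
  B: 147 + 0.43×(0−147) = 147 − 63.21 = 83.79 → 84
After the shade: rgb(86, 51, 84) = #563354.
Per channel, c → c + 0.79(0 − c):
  R: 86 + 0.79×(0−86) = 86 − 67.94 = 18.06 → 18
  G: 51 + 0.79×(0−51) = 51 − 40.29 = 10.71 → 11
  B: 84 − 66.36 = 17.64 → 18
rgb(18, 11, 18) = #120B12.

#120B12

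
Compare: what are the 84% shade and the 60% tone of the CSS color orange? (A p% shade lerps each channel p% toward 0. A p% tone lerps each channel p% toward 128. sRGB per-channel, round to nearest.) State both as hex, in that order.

#291a00, #b38f4d

CSS orange is rgb(255, 165, 0).
84% shade:
  R: 255 + 0.84×(0−255) = 255 − 214.2 = 40.8 → 41
  G: 165 − 138.6 = 26.4 → 26
  B: 0 + 0.84×(0−0) = 0 + 0 = 0 → 0
  → #291a00
60% tone:
  R: 255 + 0.6×(128−255) = 255 − 76.2 = 178.8 → 179
  G: 165 + 0.6×(128−165) = 165 − 22.2 = 142.8 → 143
  B: 0 + 0.6×(128−0) = 0 + 76.8 = 76.8 → 77
  → #b38f4d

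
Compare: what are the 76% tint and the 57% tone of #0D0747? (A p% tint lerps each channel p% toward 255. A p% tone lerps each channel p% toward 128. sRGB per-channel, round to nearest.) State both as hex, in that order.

#C5C3D3, #4F4C67

#0D0747 is rgb(13, 7, 71).
76% tint:
  R: 13 + 0.76×(255−13) = 13 + 183.92 = 196.92 → 197
  G: 7 + 0.76×(255−7) = 7 + 188.48 = 195.48 → 195
  B: 71 + 139.84 = 210.84 → 211
  → #C5C3D3
57% tone:
  R: 13 + 0.57×(128−13) = 13 + 65.55 = 78.55 → 79
  G: 7 + 68.97 = 75.97 → 76
  B: 71 + 32.49 = 103.49 → 103
  → #4F4C67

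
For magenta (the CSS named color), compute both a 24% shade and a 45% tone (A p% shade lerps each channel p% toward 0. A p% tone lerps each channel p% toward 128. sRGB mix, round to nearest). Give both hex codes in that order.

CSS magenta is rgb(255, 0, 255).
24% shade:
  R: 255 − 61.2 = 193.8 → 194
  G: 0 + 0 = 0 → 0
  B: 255 − 61.2 = 193.8 → 194
  → #C200C2
45% tone:
  R: 255 + 0.45×(128−255) = 255 − 57.15 = 197.85 → 198
  G: 0 + 57.6 = 57.6 → 58
  B: 255 − 57.15 = 197.85 → 198
  → #C63AC6

#C200C2, #C63AC6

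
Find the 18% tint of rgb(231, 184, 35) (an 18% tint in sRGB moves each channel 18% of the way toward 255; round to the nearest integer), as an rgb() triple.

rgb(235, 197, 75)

An 18% tint moves each channel 18% toward 255:
  R: 231 + 0.18×(255−231) = 231 + 4.32 = 235.32 → 235
  G: 184 + 12.78 = 196.78 → 197
  B: 35 + 39.6 = 74.6 → 75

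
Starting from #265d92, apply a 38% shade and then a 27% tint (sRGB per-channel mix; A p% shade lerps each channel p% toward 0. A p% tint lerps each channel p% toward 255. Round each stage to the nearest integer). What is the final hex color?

#566f87

#265d92 is rgb(38, 93, 146).
Per channel, c → c + 0.38(0 − c):
  R: 38 + 0.38×(0−38) = 38 − 14.44 = 23.56 → 24
  G: 93 + 0.38×(0−93) = 93 − 35.34 = 57.66 → 58
  B: 146 − 55.48 = 90.52 → 91
After the shade: rgb(24, 58, 91) = #183a5b.
Per channel, c → c + 0.27(255 − c):
  R: 24 + 0.27×(255−24) = 24 + 62.37 = 86.37 → 86
  G: 58 + 0.27×(255−58) = 58 + 53.19 = 111.19 → 111
  B: 91 + 0.27×(255−91) = 91 + 44.28 = 135.28 → 135
rgb(86, 111, 135) = #566f87.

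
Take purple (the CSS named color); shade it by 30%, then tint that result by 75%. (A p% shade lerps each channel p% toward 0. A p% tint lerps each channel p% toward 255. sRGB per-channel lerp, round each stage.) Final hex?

#d6bfd6

CSS purple is rgb(128, 0, 128).
A 30% shade moves each channel 30% toward 0:
  R: 128 + 0.3×(0−128) = 128 − 38.4 = 89.6 → 90
  G: 0 + 0 = 0 → 0
  B: 128 + 0.3×(0−128) = 128 − 38.4 = 89.6 → 90
After the shade: rgb(90, 0, 90) = #5a005a.
Lerp each channel 75% toward 255:
  R: 90 + 123.75 = 213.75 → 214
  G: 0 + 191.25 = 191.25 → 191
  B: 90 + 0.75×(255−90) = 90 + 123.75 = 213.75 → 214
rgb(214, 191, 214) = #d6bfd6.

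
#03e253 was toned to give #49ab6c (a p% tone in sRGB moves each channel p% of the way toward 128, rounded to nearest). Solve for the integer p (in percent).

#03e253 is rgb(3, 226, 83); #49ab6c is rgb(73, 171, 108).
On the R channel (widest range): 73 ≈ 3 + (p/100)(128 − 3), so p ≈ 100×(73 − 3)/(128 − 3) = 7000/125 = 56.00.
p = 56 reproduces all three channels after rounding.

56%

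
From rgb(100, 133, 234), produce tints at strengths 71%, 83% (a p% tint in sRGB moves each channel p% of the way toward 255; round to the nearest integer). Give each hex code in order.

71%: (100 + 110.05 = 210.05→210, 133 + 86.62 = 219.62→220, 234 + 14.91 = 248.91→249) → #d2dcf9
83%: (100 + 128.65 = 228.65→229, 133 + 101.26 = 234.26→234, 234 + 17.43 = 251.43→251) → #e5eafb

#d2dcf9, #e5eafb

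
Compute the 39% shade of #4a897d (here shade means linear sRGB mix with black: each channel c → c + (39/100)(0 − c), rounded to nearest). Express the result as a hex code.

#4a897d is rgb(74, 137, 125).
Per channel, c → c + 0.39(0 − c):
  R: 74 − 28.86 = 45.14 → 45
  G: 137 − 53.43 = 83.57 → 84
  B: 125 + 0.39×(0−125) = 125 − 48.75 = 76.25 → 76
rgb(45, 84, 76) = #2d544c.

#2d544c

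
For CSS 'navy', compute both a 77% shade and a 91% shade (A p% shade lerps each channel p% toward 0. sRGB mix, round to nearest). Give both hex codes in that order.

#00001D, #00000C

CSS navy is rgb(0, 0, 128).
77% shade:
  R: 0 + 0.77×(0−0) = 0 + 0 = 0 → 0
  G: 0 + 0.77×(0−0) = 0 + 0 = 0 → 0
  B: 128 + 0.77×(0−128) = 128 − 98.56 = 29.44 → 29
  → #00001D
91% shade:
  R: 0 + 0.91×(0−0) = 0 + 0 = 0 → 0
  G: 0 + 0.91×(0−0) = 0 + 0 = 0 → 0
  B: 128 + 0.91×(0−128) = 128 − 116.48 = 11.52 → 12
  → #00000C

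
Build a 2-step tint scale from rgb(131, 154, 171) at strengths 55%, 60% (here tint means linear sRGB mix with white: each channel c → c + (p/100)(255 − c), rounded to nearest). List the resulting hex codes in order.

#C7D2D9, #CDD7DD

55%: (131 + 68.2 = 199.2→199, 154 + 55.55 = 209.55→210, 171 + 46.2 = 217.2→217) → #C7D2D9
60%: (131 + 74.4 = 205.4→205, 154 + 60.6 = 214.6→215, 171 + 50.4 = 221.4→221) → #CDD7DD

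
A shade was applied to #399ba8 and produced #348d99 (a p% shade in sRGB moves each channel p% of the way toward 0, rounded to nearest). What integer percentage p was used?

9%

#399ba8 is rgb(57, 155, 168); #348d99 is rgb(52, 141, 153).
On the B channel (widest range): 153 ≈ 168 + (p/100)(0 − 168), so p ≈ 100×(153 − 168)/(0 − 168) = -1500/-168 = 8.93.
p = 9 reproduces all three channels after rounding.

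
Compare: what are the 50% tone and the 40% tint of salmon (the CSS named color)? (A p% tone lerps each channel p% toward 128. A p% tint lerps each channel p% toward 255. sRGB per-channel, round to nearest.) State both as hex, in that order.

#BD8079, #FCB3AA

CSS salmon is rgb(250, 128, 114).
50% tone:
  R: 250 + 0.5×(128−250) = 250 − 61 = 189 → 189
  G: 128 + 0 = 128 → 128
  B: 114 + 0.5×(128−114) = 114 + 7 = 121 → 121
  → #BD8079
40% tint:
  R: 250 + 0.4×(255−250) = 250 + 2 = 252 → 252
  G: 128 + 0.4×(255−128) = 128 + 50.8 = 178.8 → 179
  B: 114 + 0.4×(255−114) = 114 + 56.4 = 170.4 → 170
  → #FCB3AA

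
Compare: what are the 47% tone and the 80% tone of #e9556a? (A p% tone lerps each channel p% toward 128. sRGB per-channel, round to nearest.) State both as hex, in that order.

#b86974, #95777c

#e9556a is rgb(233, 85, 106).
47% tone:
  R: 233 − 49.35 = 183.65 → 184
  G: 85 + 0.47×(128−85) = 85 + 20.21 = 105.21 → 105
  B: 106 + 0.47×(128−106) = 106 + 10.34 = 116.34 → 116
  → #b86974
80% tone:
  R: 233 − 84 = 149 → 149
  G: 85 + 34.4 = 119.4 → 119
  B: 106 + 0.8×(128−106) = 106 + 17.6 = 123.6 → 124
  → #95777c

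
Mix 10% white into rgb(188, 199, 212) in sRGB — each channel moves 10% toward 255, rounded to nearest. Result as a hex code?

Per channel, c → c + 0.1(255 − c):
  R: 188 + 0.1×(255−188) = 188 + 6.7 = 194.7 → 195
  G: 199 + 0.1×(255−199) = 199 + 5.6 = 204.6 → 205
  B: 212 + 0.1×(255−212) = 212 + 4.3 = 216.3 → 216
rgb(195, 205, 216) = #C3CDD8.

#C3CDD8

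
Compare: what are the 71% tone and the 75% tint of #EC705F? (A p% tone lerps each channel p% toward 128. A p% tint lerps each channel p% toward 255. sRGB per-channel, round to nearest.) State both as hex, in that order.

#EC705F is rgb(236, 112, 95).
71% tone:
  R: 236 + 0.71×(128−236) = 236 − 76.68 = 159.32 → 159
  G: 112 + 0.71×(128−112) = 112 + 11.36 = 123.36 → 123
  B: 95 + 0.71×(128−95) = 95 + 23.43 = 118.43 → 118
  → #9F7B76
75% tint:
  R: 236 + 14.25 = 250.25 → 250
  G: 112 + 107.25 = 219.25 → 219
  B: 95 + 0.75×(255−95) = 95 + 120 = 215 → 215
  → #FADBD7

#9F7B76, #FADBD7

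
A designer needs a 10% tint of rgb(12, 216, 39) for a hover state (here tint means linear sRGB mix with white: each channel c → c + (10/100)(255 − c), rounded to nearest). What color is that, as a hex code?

#24dc3d

Lerp each channel 10% toward 255:
  R: 12 + 0.1×(255−12) = 12 + 24.3 = 36.3 → 36
  G: 216 + 0.1×(255−216) = 216 + 3.9 = 219.9 → 220
  B: 39 + 0.1×(255−39) = 39 + 21.6 = 60.6 → 61
rgb(36, 220, 61) = #24dc3d.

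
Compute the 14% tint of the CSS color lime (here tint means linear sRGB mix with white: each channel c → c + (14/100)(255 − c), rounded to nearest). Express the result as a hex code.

CSS lime is rgb(0, 255, 0).
Per channel, c → c + 0.14(255 − c):
  R: 0 + 0.14×(255−0) = 0 + 35.7 = 35.7 → 36
  G: 255 + 0.14×(255−255) = 255 + 0 = 255 → 255
  B: 0 + 0.14×(255−0) = 0 + 35.7 = 35.7 → 36
rgb(36, 255, 36) = #24FF24.

#24FF24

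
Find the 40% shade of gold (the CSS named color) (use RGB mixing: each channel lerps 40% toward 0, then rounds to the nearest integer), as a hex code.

#998100

CSS gold is rgb(255, 215, 0).
A 40% shade moves each channel 40% toward 0:
  R: 255 − 102 = 153 → 153
  G: 215 + 0.4×(0−215) = 215 − 86 = 129 → 129
  B: 0 + 0 = 0 → 0
rgb(153, 129, 0) = #998100.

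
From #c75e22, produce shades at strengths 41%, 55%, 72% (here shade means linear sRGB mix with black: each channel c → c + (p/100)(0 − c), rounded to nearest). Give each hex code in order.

#753714, #5a2a0f, #381a0a

#c75e22 is rgb(199, 94, 34).
41%: (199 − 81.59 = 117.41→117, 94 − 38.54 = 55.46→55, 34 − 13.94 = 20.06→20) → #753714
55%: (199 − 109.45 = 89.55→90, 94 − 51.7 = 42.3→42, 34 − 18.7 = 15.3→15) → #5a2a0f
72%: (199 − 143.28 = 55.72→56, 94 − 67.68 = 26.32→26, 34 − 24.48 = 9.52→10) → #381a0a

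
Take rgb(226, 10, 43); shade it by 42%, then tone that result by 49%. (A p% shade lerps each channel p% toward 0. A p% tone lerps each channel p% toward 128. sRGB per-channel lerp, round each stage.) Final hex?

A 42% shade moves each channel 42% toward 0:
  R: 226 − 94.92 = 131.08 → 131
  G: 10 + 0.42×(0−10) = 10 − 4.2 = 5.8 → 6
  B: 43 + 0.42×(0−43) = 43 − 18.06 = 24.94 → 25
After the shade: rgb(131, 6, 25) = #830619.
Per channel, c → c + 0.49(128 − c):
  R: 131 + 0.49×(128−131) = 131 − 1.47 = 129.53 → 130
  G: 6 + 0.49×(128−6) = 6 + 59.78 = 65.78 → 66
  B: 25 + 0.49×(128−25) = 25 + 50.47 = 75.47 → 75
rgb(130, 66, 75) = #82424B.

#82424B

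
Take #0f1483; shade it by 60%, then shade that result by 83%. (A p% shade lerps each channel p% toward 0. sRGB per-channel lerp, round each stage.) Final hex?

#010109

#0f1483 is rgb(15, 20, 131).
A 60% shade moves each channel 60% toward 0:
  R: 15 − 9 = 6 → 6
  G: 20 − 12 = 8 → 8
  B: 131 + 0.6×(0−131) = 131 − 78.6 = 52.4 → 52
After the shade: rgb(6, 8, 52) = #060834.
Per channel, c → c + 0.83(0 − c):
  R: 6 − 4.98 = 1.02 → 1
  G: 8 − 6.64 = 1.36 → 1
  B: 52 + 0.83×(0−52) = 52 − 43.16 = 8.84 → 9
rgb(1, 1, 9) = #010109.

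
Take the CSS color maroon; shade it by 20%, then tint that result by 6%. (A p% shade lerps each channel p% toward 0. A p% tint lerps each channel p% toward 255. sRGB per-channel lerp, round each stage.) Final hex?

#6f0f0f

CSS maroon is rgb(128, 0, 0).
A 20% shade moves each channel 20% toward 0:
  R: 128 + 0.2×(0−128) = 128 − 25.6 = 102.4 → 102
  G: 0 + 0.2×(0−0) = 0 + 0 = 0 → 0
  B: 0 + 0.2×(0−0) = 0 + 0 = 0 → 0
After the shade: rgb(102, 0, 0) = #660000.
Per channel, c → c + 0.06(255 − c):
  R: 102 + 0.06×(255−102) = 102 + 9.18 = 111.18 → 111
  G: 0 + 0.06×(255−0) = 0 + 15.3 = 15.3 → 15
  B: 0 + 0.06×(255−0) = 0 + 15.3 = 15.3 → 15
rgb(111, 15, 15) = #6f0f0f.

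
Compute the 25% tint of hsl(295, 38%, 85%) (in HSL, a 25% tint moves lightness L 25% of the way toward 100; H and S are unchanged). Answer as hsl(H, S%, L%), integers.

L moves 25% from 85 toward 100: 85 + 3.75 = 88.75 → 89.
H and S are unchanged.

hsl(295, 38%, 89%)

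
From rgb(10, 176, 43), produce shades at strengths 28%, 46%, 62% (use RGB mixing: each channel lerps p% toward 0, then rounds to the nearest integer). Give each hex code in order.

28%: (10 − 2.8 = 7.2→7, 176 − 49.28 = 126.72→127, 43 − 12.04 = 30.96→31) → #077f1f
46%: (10 − 4.6 = 5.4→5, 176 − 80.96 = 95.04→95, 43 − 19.78 = 23.22→23) → #055f17
62%: (10 − 6.2 = 3.8→4, 176 − 109.12 = 66.88→67, 43 − 26.66 = 16.34→16) → #044310

#077f1f, #055f17, #044310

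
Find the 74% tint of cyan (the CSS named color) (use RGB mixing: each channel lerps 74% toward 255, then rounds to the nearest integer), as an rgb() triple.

rgb(189, 255, 255)

CSS cyan is rgb(0, 255, 255).
Lerp each channel 74% toward 255:
  R: 0 + 0.74×(255−0) = 0 + 188.7 = 188.7 → 189
  G: 255 + 0.74×(255−255) = 255 + 0 = 255 → 255
  B: 255 + 0.74×(255−255) = 255 + 0 = 255 → 255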